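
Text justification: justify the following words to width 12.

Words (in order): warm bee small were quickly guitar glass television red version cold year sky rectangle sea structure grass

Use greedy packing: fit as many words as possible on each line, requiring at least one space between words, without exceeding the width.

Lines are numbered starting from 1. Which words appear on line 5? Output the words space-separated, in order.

Answer: television

Derivation:
Line 1: ['warm', 'bee'] (min_width=8, slack=4)
Line 2: ['small', 'were'] (min_width=10, slack=2)
Line 3: ['quickly'] (min_width=7, slack=5)
Line 4: ['guitar', 'glass'] (min_width=12, slack=0)
Line 5: ['television'] (min_width=10, slack=2)
Line 6: ['red', 'version'] (min_width=11, slack=1)
Line 7: ['cold', 'year'] (min_width=9, slack=3)
Line 8: ['sky'] (min_width=3, slack=9)
Line 9: ['rectangle'] (min_width=9, slack=3)
Line 10: ['sea'] (min_width=3, slack=9)
Line 11: ['structure'] (min_width=9, slack=3)
Line 12: ['grass'] (min_width=5, slack=7)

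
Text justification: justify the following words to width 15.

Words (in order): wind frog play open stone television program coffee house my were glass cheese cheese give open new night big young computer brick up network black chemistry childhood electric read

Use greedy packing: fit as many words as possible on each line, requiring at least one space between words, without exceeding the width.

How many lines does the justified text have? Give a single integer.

Line 1: ['wind', 'frog', 'play'] (min_width=14, slack=1)
Line 2: ['open', 'stone'] (min_width=10, slack=5)
Line 3: ['television'] (min_width=10, slack=5)
Line 4: ['program', 'coffee'] (min_width=14, slack=1)
Line 5: ['house', 'my', 'were'] (min_width=13, slack=2)
Line 6: ['glass', 'cheese'] (min_width=12, slack=3)
Line 7: ['cheese', 'give'] (min_width=11, slack=4)
Line 8: ['open', 'new', 'night'] (min_width=14, slack=1)
Line 9: ['big', 'young'] (min_width=9, slack=6)
Line 10: ['computer', 'brick'] (min_width=14, slack=1)
Line 11: ['up', 'network'] (min_width=10, slack=5)
Line 12: ['black', 'chemistry'] (min_width=15, slack=0)
Line 13: ['childhood'] (min_width=9, slack=6)
Line 14: ['electric', 'read'] (min_width=13, slack=2)
Total lines: 14

Answer: 14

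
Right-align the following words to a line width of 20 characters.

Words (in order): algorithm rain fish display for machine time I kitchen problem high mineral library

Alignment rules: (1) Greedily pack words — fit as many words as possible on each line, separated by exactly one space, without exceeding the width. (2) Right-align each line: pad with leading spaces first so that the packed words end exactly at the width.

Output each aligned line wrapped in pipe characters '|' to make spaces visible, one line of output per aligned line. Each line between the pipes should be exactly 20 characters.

Answer: | algorithm rain fish|
| display for machine|
|      time I kitchen|
|problem high mineral|
|             library|

Derivation:
Line 1: ['algorithm', 'rain', 'fish'] (min_width=19, slack=1)
Line 2: ['display', 'for', 'machine'] (min_width=19, slack=1)
Line 3: ['time', 'I', 'kitchen'] (min_width=14, slack=6)
Line 4: ['problem', 'high', 'mineral'] (min_width=20, slack=0)
Line 5: ['library'] (min_width=7, slack=13)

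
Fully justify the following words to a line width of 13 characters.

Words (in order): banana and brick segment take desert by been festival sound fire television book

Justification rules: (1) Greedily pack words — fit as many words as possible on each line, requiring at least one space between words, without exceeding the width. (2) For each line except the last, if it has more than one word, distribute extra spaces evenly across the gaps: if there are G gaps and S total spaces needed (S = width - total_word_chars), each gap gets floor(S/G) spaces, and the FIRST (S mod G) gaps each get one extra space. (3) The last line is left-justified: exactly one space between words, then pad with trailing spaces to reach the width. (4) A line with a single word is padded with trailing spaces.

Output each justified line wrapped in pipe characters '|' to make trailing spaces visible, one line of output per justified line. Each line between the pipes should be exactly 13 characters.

Line 1: ['banana', 'and'] (min_width=10, slack=3)
Line 2: ['brick', 'segment'] (min_width=13, slack=0)
Line 3: ['take', 'desert'] (min_width=11, slack=2)
Line 4: ['by', 'been'] (min_width=7, slack=6)
Line 5: ['festival'] (min_width=8, slack=5)
Line 6: ['sound', 'fire'] (min_width=10, slack=3)
Line 7: ['television'] (min_width=10, slack=3)
Line 8: ['book'] (min_width=4, slack=9)

Answer: |banana    and|
|brick segment|
|take   desert|
|by       been|
|festival     |
|sound    fire|
|television   |
|book         |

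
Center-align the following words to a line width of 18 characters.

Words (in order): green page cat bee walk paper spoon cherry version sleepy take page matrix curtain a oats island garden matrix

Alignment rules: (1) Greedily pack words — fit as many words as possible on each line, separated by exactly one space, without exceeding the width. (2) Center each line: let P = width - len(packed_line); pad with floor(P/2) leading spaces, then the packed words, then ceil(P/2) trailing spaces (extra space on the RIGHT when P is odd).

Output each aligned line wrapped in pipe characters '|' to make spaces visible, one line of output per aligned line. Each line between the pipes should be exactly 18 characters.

Line 1: ['green', 'page', 'cat', 'bee'] (min_width=18, slack=0)
Line 2: ['walk', 'paper', 'spoon'] (min_width=16, slack=2)
Line 3: ['cherry', 'version'] (min_width=14, slack=4)
Line 4: ['sleepy', 'take', 'page'] (min_width=16, slack=2)
Line 5: ['matrix', 'curtain', 'a'] (min_width=16, slack=2)
Line 6: ['oats', 'island', 'garden'] (min_width=18, slack=0)
Line 7: ['matrix'] (min_width=6, slack=12)

Answer: |green page cat bee|
| walk paper spoon |
|  cherry version  |
| sleepy take page |
| matrix curtain a |
|oats island garden|
|      matrix      |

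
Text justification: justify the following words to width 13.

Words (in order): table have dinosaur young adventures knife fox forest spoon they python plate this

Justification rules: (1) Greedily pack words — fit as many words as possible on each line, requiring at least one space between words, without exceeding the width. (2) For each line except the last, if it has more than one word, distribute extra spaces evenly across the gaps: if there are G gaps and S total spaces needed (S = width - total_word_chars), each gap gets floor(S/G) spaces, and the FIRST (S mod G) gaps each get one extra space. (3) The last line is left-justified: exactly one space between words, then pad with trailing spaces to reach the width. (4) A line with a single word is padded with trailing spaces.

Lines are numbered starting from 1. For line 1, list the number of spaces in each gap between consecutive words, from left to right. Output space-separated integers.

Answer: 4

Derivation:
Line 1: ['table', 'have'] (min_width=10, slack=3)
Line 2: ['dinosaur'] (min_width=8, slack=5)
Line 3: ['young'] (min_width=5, slack=8)
Line 4: ['adventures'] (min_width=10, slack=3)
Line 5: ['knife', 'fox'] (min_width=9, slack=4)
Line 6: ['forest', 'spoon'] (min_width=12, slack=1)
Line 7: ['they', 'python'] (min_width=11, slack=2)
Line 8: ['plate', 'this'] (min_width=10, slack=3)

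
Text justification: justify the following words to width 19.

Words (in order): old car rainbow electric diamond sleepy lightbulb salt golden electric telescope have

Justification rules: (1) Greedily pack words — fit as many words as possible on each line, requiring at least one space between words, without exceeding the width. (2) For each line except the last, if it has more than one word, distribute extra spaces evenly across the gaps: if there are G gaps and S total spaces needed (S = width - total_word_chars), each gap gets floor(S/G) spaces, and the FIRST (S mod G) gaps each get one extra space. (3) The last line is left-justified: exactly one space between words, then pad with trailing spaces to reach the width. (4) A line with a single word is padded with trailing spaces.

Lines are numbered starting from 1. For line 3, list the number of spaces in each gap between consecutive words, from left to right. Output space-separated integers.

Line 1: ['old', 'car', 'rainbow'] (min_width=15, slack=4)
Line 2: ['electric', 'diamond'] (min_width=16, slack=3)
Line 3: ['sleepy', 'lightbulb'] (min_width=16, slack=3)
Line 4: ['salt', 'golden'] (min_width=11, slack=8)
Line 5: ['electric', 'telescope'] (min_width=18, slack=1)
Line 6: ['have'] (min_width=4, slack=15)

Answer: 4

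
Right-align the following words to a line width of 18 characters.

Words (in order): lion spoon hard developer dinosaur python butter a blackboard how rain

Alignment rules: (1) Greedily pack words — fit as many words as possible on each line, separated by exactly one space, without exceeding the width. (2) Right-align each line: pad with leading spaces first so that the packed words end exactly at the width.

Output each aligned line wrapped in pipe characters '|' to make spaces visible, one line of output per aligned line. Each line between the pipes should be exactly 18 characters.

Line 1: ['lion', 'spoon', 'hard'] (min_width=15, slack=3)
Line 2: ['developer', 'dinosaur'] (min_width=18, slack=0)
Line 3: ['python', 'butter', 'a'] (min_width=15, slack=3)
Line 4: ['blackboard', 'how'] (min_width=14, slack=4)
Line 5: ['rain'] (min_width=4, slack=14)

Answer: |   lion spoon hard|
|developer dinosaur|
|   python butter a|
|    blackboard how|
|              rain|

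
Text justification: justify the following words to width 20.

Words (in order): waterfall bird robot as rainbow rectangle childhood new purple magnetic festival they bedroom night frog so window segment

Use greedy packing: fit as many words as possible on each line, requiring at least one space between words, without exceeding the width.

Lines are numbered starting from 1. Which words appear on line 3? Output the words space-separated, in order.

Line 1: ['waterfall', 'bird', 'robot'] (min_width=20, slack=0)
Line 2: ['as', 'rainbow', 'rectangle'] (min_width=20, slack=0)
Line 3: ['childhood', 'new', 'purple'] (min_width=20, slack=0)
Line 4: ['magnetic', 'festival'] (min_width=17, slack=3)
Line 5: ['they', 'bedroom', 'night'] (min_width=18, slack=2)
Line 6: ['frog', 'so', 'window'] (min_width=14, slack=6)
Line 7: ['segment'] (min_width=7, slack=13)

Answer: childhood new purple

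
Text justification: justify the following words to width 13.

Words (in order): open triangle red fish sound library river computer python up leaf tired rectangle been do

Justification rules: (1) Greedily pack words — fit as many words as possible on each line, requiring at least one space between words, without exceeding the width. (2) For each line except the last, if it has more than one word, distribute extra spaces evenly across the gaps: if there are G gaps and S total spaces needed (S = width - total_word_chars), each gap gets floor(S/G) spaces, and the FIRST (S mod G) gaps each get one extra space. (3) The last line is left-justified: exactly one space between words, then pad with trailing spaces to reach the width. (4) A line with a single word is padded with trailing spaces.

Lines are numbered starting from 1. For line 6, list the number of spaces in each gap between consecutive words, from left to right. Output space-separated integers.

Line 1: ['open', 'triangle'] (min_width=13, slack=0)
Line 2: ['red', 'fish'] (min_width=8, slack=5)
Line 3: ['sound', 'library'] (min_width=13, slack=0)
Line 4: ['river'] (min_width=5, slack=8)
Line 5: ['computer'] (min_width=8, slack=5)
Line 6: ['python', 'up'] (min_width=9, slack=4)
Line 7: ['leaf', 'tired'] (min_width=10, slack=3)
Line 8: ['rectangle'] (min_width=9, slack=4)
Line 9: ['been', 'do'] (min_width=7, slack=6)

Answer: 5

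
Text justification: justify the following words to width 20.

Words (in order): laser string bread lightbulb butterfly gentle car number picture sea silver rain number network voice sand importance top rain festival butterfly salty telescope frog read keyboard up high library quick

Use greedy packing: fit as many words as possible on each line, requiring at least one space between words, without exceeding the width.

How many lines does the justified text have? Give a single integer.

Line 1: ['laser', 'string', 'bread'] (min_width=18, slack=2)
Line 2: ['lightbulb', 'butterfly'] (min_width=19, slack=1)
Line 3: ['gentle', 'car', 'number'] (min_width=17, slack=3)
Line 4: ['picture', 'sea', 'silver'] (min_width=18, slack=2)
Line 5: ['rain', 'number', 'network'] (min_width=19, slack=1)
Line 6: ['voice', 'sand'] (min_width=10, slack=10)
Line 7: ['importance', 'top', 'rain'] (min_width=19, slack=1)
Line 8: ['festival', 'butterfly'] (min_width=18, slack=2)
Line 9: ['salty', 'telescope', 'frog'] (min_width=20, slack=0)
Line 10: ['read', 'keyboard', 'up'] (min_width=16, slack=4)
Line 11: ['high', 'library', 'quick'] (min_width=18, slack=2)
Total lines: 11

Answer: 11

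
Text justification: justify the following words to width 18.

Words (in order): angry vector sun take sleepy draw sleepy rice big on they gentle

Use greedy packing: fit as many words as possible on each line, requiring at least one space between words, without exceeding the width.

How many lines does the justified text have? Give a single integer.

Line 1: ['angry', 'vector', 'sun'] (min_width=16, slack=2)
Line 2: ['take', 'sleepy', 'draw'] (min_width=16, slack=2)
Line 3: ['sleepy', 'rice', 'big', 'on'] (min_width=18, slack=0)
Line 4: ['they', 'gentle'] (min_width=11, slack=7)
Total lines: 4

Answer: 4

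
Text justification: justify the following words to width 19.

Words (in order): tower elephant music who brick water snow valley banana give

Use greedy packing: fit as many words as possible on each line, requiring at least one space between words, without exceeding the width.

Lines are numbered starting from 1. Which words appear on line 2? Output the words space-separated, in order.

Line 1: ['tower', 'elephant'] (min_width=14, slack=5)
Line 2: ['music', 'who', 'brick'] (min_width=15, slack=4)
Line 3: ['water', 'snow', 'valley'] (min_width=17, slack=2)
Line 4: ['banana', 'give'] (min_width=11, slack=8)

Answer: music who brick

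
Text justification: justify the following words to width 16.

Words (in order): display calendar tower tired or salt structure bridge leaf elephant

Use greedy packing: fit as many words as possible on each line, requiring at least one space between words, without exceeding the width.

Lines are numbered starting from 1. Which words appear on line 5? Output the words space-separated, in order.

Answer: elephant

Derivation:
Line 1: ['display', 'calendar'] (min_width=16, slack=0)
Line 2: ['tower', 'tired', 'or'] (min_width=14, slack=2)
Line 3: ['salt', 'structure'] (min_width=14, slack=2)
Line 4: ['bridge', 'leaf'] (min_width=11, slack=5)
Line 5: ['elephant'] (min_width=8, slack=8)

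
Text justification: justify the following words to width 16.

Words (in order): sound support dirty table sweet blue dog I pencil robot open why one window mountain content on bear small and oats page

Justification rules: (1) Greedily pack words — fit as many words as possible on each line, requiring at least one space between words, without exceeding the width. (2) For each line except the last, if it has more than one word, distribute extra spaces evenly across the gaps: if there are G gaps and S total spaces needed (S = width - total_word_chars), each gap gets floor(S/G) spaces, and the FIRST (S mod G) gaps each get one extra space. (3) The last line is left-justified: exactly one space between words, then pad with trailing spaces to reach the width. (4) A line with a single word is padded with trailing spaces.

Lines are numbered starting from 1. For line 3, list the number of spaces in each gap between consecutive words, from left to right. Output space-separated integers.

Line 1: ['sound', 'support'] (min_width=13, slack=3)
Line 2: ['dirty', 'table'] (min_width=11, slack=5)
Line 3: ['sweet', 'blue', 'dog', 'I'] (min_width=16, slack=0)
Line 4: ['pencil', 'robot'] (min_width=12, slack=4)
Line 5: ['open', 'why', 'one'] (min_width=12, slack=4)
Line 6: ['window', 'mountain'] (min_width=15, slack=1)
Line 7: ['content', 'on', 'bear'] (min_width=15, slack=1)
Line 8: ['small', 'and', 'oats'] (min_width=14, slack=2)
Line 9: ['page'] (min_width=4, slack=12)

Answer: 1 1 1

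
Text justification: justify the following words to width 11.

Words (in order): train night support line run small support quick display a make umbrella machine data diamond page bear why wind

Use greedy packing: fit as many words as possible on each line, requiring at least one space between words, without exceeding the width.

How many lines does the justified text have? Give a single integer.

Answer: 14

Derivation:
Line 1: ['train', 'night'] (min_width=11, slack=0)
Line 2: ['support'] (min_width=7, slack=4)
Line 3: ['line', 'run'] (min_width=8, slack=3)
Line 4: ['small'] (min_width=5, slack=6)
Line 5: ['support'] (min_width=7, slack=4)
Line 6: ['quick'] (min_width=5, slack=6)
Line 7: ['display', 'a'] (min_width=9, slack=2)
Line 8: ['make'] (min_width=4, slack=7)
Line 9: ['umbrella'] (min_width=8, slack=3)
Line 10: ['machine'] (min_width=7, slack=4)
Line 11: ['data'] (min_width=4, slack=7)
Line 12: ['diamond'] (min_width=7, slack=4)
Line 13: ['page', 'bear'] (min_width=9, slack=2)
Line 14: ['why', 'wind'] (min_width=8, slack=3)
Total lines: 14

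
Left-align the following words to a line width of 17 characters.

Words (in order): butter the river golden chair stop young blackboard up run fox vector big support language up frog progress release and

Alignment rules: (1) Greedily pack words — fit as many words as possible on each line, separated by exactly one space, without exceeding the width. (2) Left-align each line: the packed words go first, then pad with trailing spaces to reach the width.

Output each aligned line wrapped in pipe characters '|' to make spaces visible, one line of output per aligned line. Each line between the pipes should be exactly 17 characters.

Line 1: ['butter', 'the', 'river'] (min_width=16, slack=1)
Line 2: ['golden', 'chair', 'stop'] (min_width=17, slack=0)
Line 3: ['young', 'blackboard'] (min_width=16, slack=1)
Line 4: ['up', 'run', 'fox', 'vector'] (min_width=17, slack=0)
Line 5: ['big', 'support'] (min_width=11, slack=6)
Line 6: ['language', 'up', 'frog'] (min_width=16, slack=1)
Line 7: ['progress', 'release'] (min_width=16, slack=1)
Line 8: ['and'] (min_width=3, slack=14)

Answer: |butter the river |
|golden chair stop|
|young blackboard |
|up run fox vector|
|big support      |
|language up frog |
|progress release |
|and              |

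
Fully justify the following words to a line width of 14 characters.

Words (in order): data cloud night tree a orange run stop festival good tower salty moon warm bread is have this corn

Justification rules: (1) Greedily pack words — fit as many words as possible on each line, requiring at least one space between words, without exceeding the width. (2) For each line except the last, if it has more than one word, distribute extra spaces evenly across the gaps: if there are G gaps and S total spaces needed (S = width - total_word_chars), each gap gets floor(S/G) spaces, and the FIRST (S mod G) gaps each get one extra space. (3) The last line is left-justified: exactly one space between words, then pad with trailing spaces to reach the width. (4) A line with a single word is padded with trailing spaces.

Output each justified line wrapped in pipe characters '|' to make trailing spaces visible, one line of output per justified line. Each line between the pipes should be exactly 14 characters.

Line 1: ['data', 'cloud'] (min_width=10, slack=4)
Line 2: ['night', 'tree', 'a'] (min_width=12, slack=2)
Line 3: ['orange', 'run'] (min_width=10, slack=4)
Line 4: ['stop', 'festival'] (min_width=13, slack=1)
Line 5: ['good', 'tower'] (min_width=10, slack=4)
Line 6: ['salty', 'moon'] (min_width=10, slack=4)
Line 7: ['warm', 'bread', 'is'] (min_width=13, slack=1)
Line 8: ['have', 'this', 'corn'] (min_width=14, slack=0)

Answer: |data     cloud|
|night  tree  a|
|orange     run|
|stop  festival|
|good     tower|
|salty     moon|
|warm  bread is|
|have this corn|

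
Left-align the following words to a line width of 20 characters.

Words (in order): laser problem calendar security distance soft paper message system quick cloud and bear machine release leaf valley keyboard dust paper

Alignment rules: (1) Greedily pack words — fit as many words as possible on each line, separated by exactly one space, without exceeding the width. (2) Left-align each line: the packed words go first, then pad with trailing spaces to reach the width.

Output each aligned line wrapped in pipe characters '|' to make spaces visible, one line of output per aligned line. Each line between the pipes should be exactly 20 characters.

Answer: |laser problem       |
|calendar security   |
|distance soft paper |
|message system quick|
|cloud and bear      |
|machine release leaf|
|valley keyboard dust|
|paper               |

Derivation:
Line 1: ['laser', 'problem'] (min_width=13, slack=7)
Line 2: ['calendar', 'security'] (min_width=17, slack=3)
Line 3: ['distance', 'soft', 'paper'] (min_width=19, slack=1)
Line 4: ['message', 'system', 'quick'] (min_width=20, slack=0)
Line 5: ['cloud', 'and', 'bear'] (min_width=14, slack=6)
Line 6: ['machine', 'release', 'leaf'] (min_width=20, slack=0)
Line 7: ['valley', 'keyboard', 'dust'] (min_width=20, slack=0)
Line 8: ['paper'] (min_width=5, slack=15)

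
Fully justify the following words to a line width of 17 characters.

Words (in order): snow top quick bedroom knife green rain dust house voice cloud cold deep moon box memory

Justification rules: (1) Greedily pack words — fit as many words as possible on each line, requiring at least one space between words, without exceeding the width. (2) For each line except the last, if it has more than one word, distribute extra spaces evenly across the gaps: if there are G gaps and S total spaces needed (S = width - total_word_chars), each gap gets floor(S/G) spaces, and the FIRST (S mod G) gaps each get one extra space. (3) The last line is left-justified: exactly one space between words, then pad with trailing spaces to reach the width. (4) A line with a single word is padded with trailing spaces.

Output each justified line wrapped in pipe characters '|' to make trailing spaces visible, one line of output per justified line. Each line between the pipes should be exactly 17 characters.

Answer: |snow   top  quick|
|bedroom     knife|
|green  rain  dust|
|house voice cloud|
|cold   deep  moon|
|box memory       |

Derivation:
Line 1: ['snow', 'top', 'quick'] (min_width=14, slack=3)
Line 2: ['bedroom', 'knife'] (min_width=13, slack=4)
Line 3: ['green', 'rain', 'dust'] (min_width=15, slack=2)
Line 4: ['house', 'voice', 'cloud'] (min_width=17, slack=0)
Line 5: ['cold', 'deep', 'moon'] (min_width=14, slack=3)
Line 6: ['box', 'memory'] (min_width=10, slack=7)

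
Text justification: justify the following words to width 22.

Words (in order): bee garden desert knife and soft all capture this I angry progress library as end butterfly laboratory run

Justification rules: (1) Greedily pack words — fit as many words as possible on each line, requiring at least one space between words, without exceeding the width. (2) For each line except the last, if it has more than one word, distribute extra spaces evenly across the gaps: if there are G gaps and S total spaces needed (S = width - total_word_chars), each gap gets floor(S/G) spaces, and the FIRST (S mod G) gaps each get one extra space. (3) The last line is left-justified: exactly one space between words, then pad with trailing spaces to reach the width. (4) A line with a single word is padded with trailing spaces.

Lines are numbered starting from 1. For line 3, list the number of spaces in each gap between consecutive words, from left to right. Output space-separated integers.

Line 1: ['bee', 'garden', 'desert'] (min_width=17, slack=5)
Line 2: ['knife', 'and', 'soft', 'all'] (min_width=18, slack=4)
Line 3: ['capture', 'this', 'I', 'angry'] (min_width=20, slack=2)
Line 4: ['progress', 'library', 'as'] (min_width=19, slack=3)
Line 5: ['end', 'butterfly'] (min_width=13, slack=9)
Line 6: ['laboratory', 'run'] (min_width=14, slack=8)

Answer: 2 2 1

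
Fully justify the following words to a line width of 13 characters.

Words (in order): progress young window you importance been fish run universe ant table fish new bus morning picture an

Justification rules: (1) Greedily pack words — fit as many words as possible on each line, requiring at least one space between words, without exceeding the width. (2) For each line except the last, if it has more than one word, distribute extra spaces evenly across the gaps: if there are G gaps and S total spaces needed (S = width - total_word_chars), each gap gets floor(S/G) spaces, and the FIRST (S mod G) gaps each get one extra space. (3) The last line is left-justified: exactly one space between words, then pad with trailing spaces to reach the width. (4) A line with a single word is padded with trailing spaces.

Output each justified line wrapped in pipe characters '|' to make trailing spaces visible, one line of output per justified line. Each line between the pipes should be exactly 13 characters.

Answer: |progress     |
|young  window|
|you          |
|importance   |
|been fish run|
|universe  ant|
|table    fish|
|new       bus|
|morning      |
|picture an   |

Derivation:
Line 1: ['progress'] (min_width=8, slack=5)
Line 2: ['young', 'window'] (min_width=12, slack=1)
Line 3: ['you'] (min_width=3, slack=10)
Line 4: ['importance'] (min_width=10, slack=3)
Line 5: ['been', 'fish', 'run'] (min_width=13, slack=0)
Line 6: ['universe', 'ant'] (min_width=12, slack=1)
Line 7: ['table', 'fish'] (min_width=10, slack=3)
Line 8: ['new', 'bus'] (min_width=7, slack=6)
Line 9: ['morning'] (min_width=7, slack=6)
Line 10: ['picture', 'an'] (min_width=10, slack=3)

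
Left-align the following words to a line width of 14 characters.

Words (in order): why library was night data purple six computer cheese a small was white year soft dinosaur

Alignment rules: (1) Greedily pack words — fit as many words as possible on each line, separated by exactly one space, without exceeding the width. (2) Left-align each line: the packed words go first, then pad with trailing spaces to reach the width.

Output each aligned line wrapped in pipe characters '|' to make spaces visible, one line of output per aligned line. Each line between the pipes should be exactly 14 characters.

Line 1: ['why', 'library'] (min_width=11, slack=3)
Line 2: ['was', 'night', 'data'] (min_width=14, slack=0)
Line 3: ['purple', 'six'] (min_width=10, slack=4)
Line 4: ['computer'] (min_width=8, slack=6)
Line 5: ['cheese', 'a', 'small'] (min_width=14, slack=0)
Line 6: ['was', 'white', 'year'] (min_width=14, slack=0)
Line 7: ['soft', 'dinosaur'] (min_width=13, slack=1)

Answer: |why library   |
|was night data|
|purple six    |
|computer      |
|cheese a small|
|was white year|
|soft dinosaur |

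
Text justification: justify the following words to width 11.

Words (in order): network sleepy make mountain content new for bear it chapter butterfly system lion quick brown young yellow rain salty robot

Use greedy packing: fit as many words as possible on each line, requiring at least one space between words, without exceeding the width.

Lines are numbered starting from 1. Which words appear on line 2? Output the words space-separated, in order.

Answer: sleepy make

Derivation:
Line 1: ['network'] (min_width=7, slack=4)
Line 2: ['sleepy', 'make'] (min_width=11, slack=0)
Line 3: ['mountain'] (min_width=8, slack=3)
Line 4: ['content', 'new'] (min_width=11, slack=0)
Line 5: ['for', 'bear', 'it'] (min_width=11, slack=0)
Line 6: ['chapter'] (min_width=7, slack=4)
Line 7: ['butterfly'] (min_width=9, slack=2)
Line 8: ['system', 'lion'] (min_width=11, slack=0)
Line 9: ['quick', 'brown'] (min_width=11, slack=0)
Line 10: ['young'] (min_width=5, slack=6)
Line 11: ['yellow', 'rain'] (min_width=11, slack=0)
Line 12: ['salty', 'robot'] (min_width=11, slack=0)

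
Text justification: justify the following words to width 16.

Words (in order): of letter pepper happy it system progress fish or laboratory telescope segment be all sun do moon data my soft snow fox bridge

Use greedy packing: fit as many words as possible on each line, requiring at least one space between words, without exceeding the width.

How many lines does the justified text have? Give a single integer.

Answer: 9

Derivation:
Line 1: ['of', 'letter', 'pepper'] (min_width=16, slack=0)
Line 2: ['happy', 'it', 'system'] (min_width=15, slack=1)
Line 3: ['progress', 'fish', 'or'] (min_width=16, slack=0)
Line 4: ['laboratory'] (min_width=10, slack=6)
Line 5: ['telescope'] (min_width=9, slack=7)
Line 6: ['segment', 'be', 'all'] (min_width=14, slack=2)
Line 7: ['sun', 'do', 'moon', 'data'] (min_width=16, slack=0)
Line 8: ['my', 'soft', 'snow', 'fox'] (min_width=16, slack=0)
Line 9: ['bridge'] (min_width=6, slack=10)
Total lines: 9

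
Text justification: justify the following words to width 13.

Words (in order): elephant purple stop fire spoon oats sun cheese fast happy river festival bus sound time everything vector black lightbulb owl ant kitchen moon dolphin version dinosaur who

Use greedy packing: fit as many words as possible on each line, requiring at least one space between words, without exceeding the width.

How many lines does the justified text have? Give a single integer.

Line 1: ['elephant'] (min_width=8, slack=5)
Line 2: ['purple', 'stop'] (min_width=11, slack=2)
Line 3: ['fire', 'spoon'] (min_width=10, slack=3)
Line 4: ['oats', 'sun'] (min_width=8, slack=5)
Line 5: ['cheese', 'fast'] (min_width=11, slack=2)
Line 6: ['happy', 'river'] (min_width=11, slack=2)
Line 7: ['festival', 'bus'] (min_width=12, slack=1)
Line 8: ['sound', 'time'] (min_width=10, slack=3)
Line 9: ['everything'] (min_width=10, slack=3)
Line 10: ['vector', 'black'] (min_width=12, slack=1)
Line 11: ['lightbulb', 'owl'] (min_width=13, slack=0)
Line 12: ['ant', 'kitchen'] (min_width=11, slack=2)
Line 13: ['moon', 'dolphin'] (min_width=12, slack=1)
Line 14: ['version'] (min_width=7, slack=6)
Line 15: ['dinosaur', 'who'] (min_width=12, slack=1)
Total lines: 15

Answer: 15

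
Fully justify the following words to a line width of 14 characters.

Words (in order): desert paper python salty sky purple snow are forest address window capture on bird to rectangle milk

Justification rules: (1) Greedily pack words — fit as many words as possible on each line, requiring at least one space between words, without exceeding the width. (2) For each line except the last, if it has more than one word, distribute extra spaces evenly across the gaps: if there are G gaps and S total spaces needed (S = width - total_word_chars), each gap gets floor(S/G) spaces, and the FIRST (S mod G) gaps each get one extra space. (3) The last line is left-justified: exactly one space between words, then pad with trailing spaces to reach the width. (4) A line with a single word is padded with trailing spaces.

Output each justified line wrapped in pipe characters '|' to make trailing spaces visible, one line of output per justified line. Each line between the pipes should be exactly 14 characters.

Answer: |desert   paper|
|python   salty|
|sky     purple|
|snow       are|
|forest address|
|window capture|
|on   bird   to|
|rectangle milk|

Derivation:
Line 1: ['desert', 'paper'] (min_width=12, slack=2)
Line 2: ['python', 'salty'] (min_width=12, slack=2)
Line 3: ['sky', 'purple'] (min_width=10, slack=4)
Line 4: ['snow', 'are'] (min_width=8, slack=6)
Line 5: ['forest', 'address'] (min_width=14, slack=0)
Line 6: ['window', 'capture'] (min_width=14, slack=0)
Line 7: ['on', 'bird', 'to'] (min_width=10, slack=4)
Line 8: ['rectangle', 'milk'] (min_width=14, slack=0)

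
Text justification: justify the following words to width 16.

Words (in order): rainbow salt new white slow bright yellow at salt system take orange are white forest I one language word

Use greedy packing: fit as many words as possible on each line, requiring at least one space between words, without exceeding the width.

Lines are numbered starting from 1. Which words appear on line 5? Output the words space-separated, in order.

Answer: orange are white

Derivation:
Line 1: ['rainbow', 'salt', 'new'] (min_width=16, slack=0)
Line 2: ['white', 'slow'] (min_width=10, slack=6)
Line 3: ['bright', 'yellow', 'at'] (min_width=16, slack=0)
Line 4: ['salt', 'system', 'take'] (min_width=16, slack=0)
Line 5: ['orange', 'are', 'white'] (min_width=16, slack=0)
Line 6: ['forest', 'I', 'one'] (min_width=12, slack=4)
Line 7: ['language', 'word'] (min_width=13, slack=3)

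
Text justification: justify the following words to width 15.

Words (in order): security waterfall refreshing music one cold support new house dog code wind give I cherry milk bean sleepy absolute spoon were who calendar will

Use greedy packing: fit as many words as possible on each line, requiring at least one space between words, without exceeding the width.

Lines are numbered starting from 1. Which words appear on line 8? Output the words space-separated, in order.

Answer: cherry milk

Derivation:
Line 1: ['security'] (min_width=8, slack=7)
Line 2: ['waterfall'] (min_width=9, slack=6)
Line 3: ['refreshing'] (min_width=10, slack=5)
Line 4: ['music', 'one', 'cold'] (min_width=14, slack=1)
Line 5: ['support', 'new'] (min_width=11, slack=4)
Line 6: ['house', 'dog', 'code'] (min_width=14, slack=1)
Line 7: ['wind', 'give', 'I'] (min_width=11, slack=4)
Line 8: ['cherry', 'milk'] (min_width=11, slack=4)
Line 9: ['bean', 'sleepy'] (min_width=11, slack=4)
Line 10: ['absolute', 'spoon'] (min_width=14, slack=1)
Line 11: ['were', 'who'] (min_width=8, slack=7)
Line 12: ['calendar', 'will'] (min_width=13, slack=2)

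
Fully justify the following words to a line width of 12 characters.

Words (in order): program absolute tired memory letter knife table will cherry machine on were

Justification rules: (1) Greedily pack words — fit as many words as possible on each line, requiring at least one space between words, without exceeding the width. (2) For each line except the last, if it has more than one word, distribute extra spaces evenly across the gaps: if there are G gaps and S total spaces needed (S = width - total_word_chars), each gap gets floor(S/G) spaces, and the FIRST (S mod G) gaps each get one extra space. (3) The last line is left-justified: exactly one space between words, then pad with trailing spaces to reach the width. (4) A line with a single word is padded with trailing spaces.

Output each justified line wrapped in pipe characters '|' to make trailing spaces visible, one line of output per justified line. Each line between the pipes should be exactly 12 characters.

Answer: |program     |
|absolute    |
|tired memory|
|letter knife|
|table   will|
|cherry      |
|machine   on|
|were        |

Derivation:
Line 1: ['program'] (min_width=7, slack=5)
Line 2: ['absolute'] (min_width=8, slack=4)
Line 3: ['tired', 'memory'] (min_width=12, slack=0)
Line 4: ['letter', 'knife'] (min_width=12, slack=0)
Line 5: ['table', 'will'] (min_width=10, slack=2)
Line 6: ['cherry'] (min_width=6, slack=6)
Line 7: ['machine', 'on'] (min_width=10, slack=2)
Line 8: ['were'] (min_width=4, slack=8)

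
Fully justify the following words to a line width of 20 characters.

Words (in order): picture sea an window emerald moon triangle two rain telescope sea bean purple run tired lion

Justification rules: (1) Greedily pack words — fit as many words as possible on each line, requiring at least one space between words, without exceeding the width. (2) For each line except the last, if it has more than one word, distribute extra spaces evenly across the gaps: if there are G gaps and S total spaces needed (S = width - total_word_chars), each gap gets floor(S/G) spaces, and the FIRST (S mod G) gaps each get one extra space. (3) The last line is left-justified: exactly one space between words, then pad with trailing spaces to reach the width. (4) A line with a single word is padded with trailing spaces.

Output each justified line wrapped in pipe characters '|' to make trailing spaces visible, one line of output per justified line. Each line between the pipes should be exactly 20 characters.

Line 1: ['picture', 'sea', 'an'] (min_width=14, slack=6)
Line 2: ['window', 'emerald', 'moon'] (min_width=19, slack=1)
Line 3: ['triangle', 'two', 'rain'] (min_width=17, slack=3)
Line 4: ['telescope', 'sea', 'bean'] (min_width=18, slack=2)
Line 5: ['purple', 'run', 'tired'] (min_width=16, slack=4)
Line 6: ['lion'] (min_width=4, slack=16)

Answer: |picture    sea    an|
|window  emerald moon|
|triangle   two  rain|
|telescope  sea  bean|
|purple   run   tired|
|lion                |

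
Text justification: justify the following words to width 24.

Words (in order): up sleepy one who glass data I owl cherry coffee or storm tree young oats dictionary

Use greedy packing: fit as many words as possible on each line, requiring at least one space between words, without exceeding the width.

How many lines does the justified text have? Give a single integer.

Line 1: ['up', 'sleepy', 'one', 'who', 'glass'] (min_width=23, slack=1)
Line 2: ['data', 'I', 'owl', 'cherry', 'coffee'] (min_width=24, slack=0)
Line 3: ['or', 'storm', 'tree', 'young', 'oats'] (min_width=24, slack=0)
Line 4: ['dictionary'] (min_width=10, slack=14)
Total lines: 4

Answer: 4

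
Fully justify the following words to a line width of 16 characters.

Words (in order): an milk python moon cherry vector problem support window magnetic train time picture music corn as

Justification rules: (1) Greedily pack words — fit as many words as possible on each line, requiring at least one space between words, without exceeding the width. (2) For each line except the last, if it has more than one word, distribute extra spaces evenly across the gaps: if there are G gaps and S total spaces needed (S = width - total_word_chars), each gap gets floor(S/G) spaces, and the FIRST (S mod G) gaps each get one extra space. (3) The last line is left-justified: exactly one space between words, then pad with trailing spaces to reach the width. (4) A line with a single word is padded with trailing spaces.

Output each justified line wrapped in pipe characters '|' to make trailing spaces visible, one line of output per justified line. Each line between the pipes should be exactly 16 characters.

Answer: |an  milk  python|
|moon      cherry|
|vector   problem|
|support   window|
|magnetic   train|
|time     picture|
|music corn as   |

Derivation:
Line 1: ['an', 'milk', 'python'] (min_width=14, slack=2)
Line 2: ['moon', 'cherry'] (min_width=11, slack=5)
Line 3: ['vector', 'problem'] (min_width=14, slack=2)
Line 4: ['support', 'window'] (min_width=14, slack=2)
Line 5: ['magnetic', 'train'] (min_width=14, slack=2)
Line 6: ['time', 'picture'] (min_width=12, slack=4)
Line 7: ['music', 'corn', 'as'] (min_width=13, slack=3)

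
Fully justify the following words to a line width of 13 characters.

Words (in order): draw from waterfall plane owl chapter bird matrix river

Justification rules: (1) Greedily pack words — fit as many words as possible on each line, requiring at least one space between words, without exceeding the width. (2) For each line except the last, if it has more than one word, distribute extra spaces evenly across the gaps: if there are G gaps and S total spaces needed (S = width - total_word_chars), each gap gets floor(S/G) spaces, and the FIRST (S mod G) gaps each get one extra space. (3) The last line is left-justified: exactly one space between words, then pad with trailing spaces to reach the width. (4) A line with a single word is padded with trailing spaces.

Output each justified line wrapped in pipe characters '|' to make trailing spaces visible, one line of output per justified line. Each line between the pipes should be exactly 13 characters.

Line 1: ['draw', 'from'] (min_width=9, slack=4)
Line 2: ['waterfall'] (min_width=9, slack=4)
Line 3: ['plane', 'owl'] (min_width=9, slack=4)
Line 4: ['chapter', 'bird'] (min_width=12, slack=1)
Line 5: ['matrix', 'river'] (min_width=12, slack=1)

Answer: |draw     from|
|waterfall    |
|plane     owl|
|chapter  bird|
|matrix river |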